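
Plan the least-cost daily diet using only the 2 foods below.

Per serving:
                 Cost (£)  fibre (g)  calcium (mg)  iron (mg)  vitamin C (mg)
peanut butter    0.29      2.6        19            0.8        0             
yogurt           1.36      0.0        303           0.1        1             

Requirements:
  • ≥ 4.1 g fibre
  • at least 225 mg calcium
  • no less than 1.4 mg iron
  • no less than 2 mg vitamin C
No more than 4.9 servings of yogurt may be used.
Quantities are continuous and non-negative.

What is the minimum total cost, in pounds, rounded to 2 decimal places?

Let x1 = servings of peanut butter, x2 = servings of yogurt.
Minimise 0.29x1 + 1.36x2 with:
  2.6x1 ≥ 4.1   (fibre)
  19x1 + 303x2 ≥ 225   (calcium)
  0.8x1 + 0.1x2 ≥ 1.4   (iron)
  1x2 ≥ 2   (vitamin C)
  x2 ≤ 4.9
  x1, x2 ≥ 0.
Both inputs are positive at the optimum. There the fibre and vitamin C constraints are tight.
Optimal quantities: peanut butter = 1.577 servings, yogurt = 2 servings.
Total cost: 0.29·1.577 + 1.36·2 = 3.1773.

£3.18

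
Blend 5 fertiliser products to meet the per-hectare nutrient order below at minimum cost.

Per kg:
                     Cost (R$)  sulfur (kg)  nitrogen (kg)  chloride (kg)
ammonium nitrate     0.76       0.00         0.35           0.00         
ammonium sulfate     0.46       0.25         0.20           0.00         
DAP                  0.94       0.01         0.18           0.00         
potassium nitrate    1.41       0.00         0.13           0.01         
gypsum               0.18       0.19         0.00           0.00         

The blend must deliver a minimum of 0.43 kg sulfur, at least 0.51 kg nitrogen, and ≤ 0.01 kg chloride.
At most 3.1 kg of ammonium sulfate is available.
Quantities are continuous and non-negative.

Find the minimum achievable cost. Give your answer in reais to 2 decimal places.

R$1.15

Let x1 = kg of ammonium nitrate, x2 = kg of ammonium sulfate, x3 = kg of DAP, x4 = kg of potassium nitrate, x5 = kg of gypsum.
Minimise 0.76x1 + 0.46x2 + 0.94x3 + 1.41x4 + 0.18x5 subject to:
  0.25x2 + 0.01x3 + 0.19x5 ≥ 0.43   (sulfur)
  0.35x1 + 0.2x2 + 0.18x3 + 0.13x4 ≥ 0.51   (nitrogen)
  0.01x4 ≤ 0.01   (chloride)
  x2 ≤ 3.1
  x1, x2, x3, x4, x5 ≥ 0.
The minimum-cost mix takes nothing from DAP, potassium nitrate, gypsum — only ammonium nitrate, ammonium sulfate. The sulfur and nitrogen requirements are met with equality.
So ammonium nitrate = 0.4743 kg, ammonium sulfate = 1.72 kg.
Hence cost = 0.76·0.4743 + 0.46·1.72 = R$1.1517.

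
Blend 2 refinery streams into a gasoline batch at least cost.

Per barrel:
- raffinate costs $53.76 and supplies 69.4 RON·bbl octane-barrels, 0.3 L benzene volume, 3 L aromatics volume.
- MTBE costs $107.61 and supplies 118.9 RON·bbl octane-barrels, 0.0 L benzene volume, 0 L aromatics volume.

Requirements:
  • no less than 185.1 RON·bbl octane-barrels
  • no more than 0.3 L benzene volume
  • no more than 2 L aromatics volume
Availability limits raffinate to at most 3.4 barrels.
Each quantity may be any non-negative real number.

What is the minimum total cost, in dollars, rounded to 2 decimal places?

$161.49

This is a linear program. Let x1 = barrels of raffinate, x2 = barrels of MTBE.
Minimise 53.76x1 + 107.61x2 s.t.:
  69.4x1 + 118.9x2 ≥ 185.1   (octane-barrels)
  0.3x1 ≤ 0.3   (benzene volume)
  3x1 ≤ 2   (aromatics volume)
  x1 ≤ 3.4
  x1, x2 ≥ 0.
Both inputs are positive at the optimum. The octane-barrels and aromatics volume requirements are met with equality.
Solving gives x1 = 0.66667, x2 = 1.1676.
Cost = 53.76·0.66667 + 107.61·1.1676 = 161.4856.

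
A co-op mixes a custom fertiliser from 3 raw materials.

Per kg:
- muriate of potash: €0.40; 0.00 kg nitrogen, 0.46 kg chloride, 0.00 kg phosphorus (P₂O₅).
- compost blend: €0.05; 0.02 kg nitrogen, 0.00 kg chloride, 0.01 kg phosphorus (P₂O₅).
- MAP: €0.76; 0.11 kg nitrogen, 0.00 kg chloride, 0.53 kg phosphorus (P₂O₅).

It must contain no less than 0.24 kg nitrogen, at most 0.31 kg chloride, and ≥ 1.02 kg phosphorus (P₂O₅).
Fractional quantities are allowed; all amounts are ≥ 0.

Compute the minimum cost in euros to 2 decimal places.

€1.52

Treat it as an LP. Let x1 = kg of muriate of potash, x2 = kg of compost blend, x3 = kg of MAP.
Minimize 0.4x1 + 0.05x2 + 0.76x3 subject to:
  0.02x2 + 0.11x3 ≥ 0.24   (nitrogen)
  0.46x1 ≤ 0.31   (chloride)
  0.01x2 + 0.53x3 ≥ 1.02   (phosphorus (P₂O₅))
  x1, x2, x3 ≥ 0.
The optimal basis is {compost blend, MAP}; muriate of potash drops out. The nitrogen and phosphorus (P₂O₅) requirements are met with equality.
Solving gives x2 = 1.579, x3 = 1.895.
Hence cost = 0.05·1.579 + 0.76·1.895 = €1.5192.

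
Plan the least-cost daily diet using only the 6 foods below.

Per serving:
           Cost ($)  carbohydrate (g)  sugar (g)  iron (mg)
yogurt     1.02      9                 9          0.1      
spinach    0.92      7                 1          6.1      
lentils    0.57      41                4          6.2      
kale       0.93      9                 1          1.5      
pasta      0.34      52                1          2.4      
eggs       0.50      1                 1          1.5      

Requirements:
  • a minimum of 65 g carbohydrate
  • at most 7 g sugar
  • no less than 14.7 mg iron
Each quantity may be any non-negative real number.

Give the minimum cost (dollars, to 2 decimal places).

$1.66

Set it up as a linear program. Let x1 = servings of yogurt, x2 = servings of spinach, x3 = servings of lentils, x4 = servings of kale, x5 = servings of pasta, x6 = servings of eggs.
Minimize 1.02x1 + 0.92x2 + 0.57x3 + 0.93x4 + 0.34x5 + 0.5x6 subject to:
  9x1 + 7x2 + 41x3 + 9x4 + 52x5 + 1x6 ≥ 65   (carbohydrate)
  9x1 + 1x2 + 4x3 + 1x4 + 1x5 + 1x6 ≤ 7   (sugar)
  0.1x1 + 6.1x2 + 6.2x3 + 1.5x4 + 2.4x5 + 1.5x6 ≥ 14.7   (iron)
  x1, x2, x3, x4, x5, x6 ≥ 0.
At the optimum only spinach, lentils are positive (yogurt, kale, pasta, eggs = 0). The sugar and iron requirements are met with equality.
So spinach = 0.8462 servings, lentils = 1.538 servings.
Total cost: 0.92·0.8462 + 0.57·1.538 = 1.6552.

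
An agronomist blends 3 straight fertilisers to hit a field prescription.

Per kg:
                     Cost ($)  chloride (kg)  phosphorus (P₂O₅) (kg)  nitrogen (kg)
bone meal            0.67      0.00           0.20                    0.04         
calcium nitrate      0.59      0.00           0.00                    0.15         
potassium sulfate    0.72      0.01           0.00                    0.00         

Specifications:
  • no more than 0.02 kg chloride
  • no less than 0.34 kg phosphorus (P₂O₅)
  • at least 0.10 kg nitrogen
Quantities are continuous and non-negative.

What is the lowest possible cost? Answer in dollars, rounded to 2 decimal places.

Let x1 = kg of bone meal, x2 = kg of calcium nitrate, x3 = kg of potassium sulfate.
min 0.67x1 + 0.59x2 + 0.72x3 subject to:
  0.01x3 ≤ 0.02   (chloride)
  0.2x1 ≥ 0.34   (phosphorus (P₂O₅))
  0.04x1 + 0.15x2 ≥ 0.1   (nitrogen)
  x1, x2, x3 ≥ 0.
The minimum-cost mix takes nothing from potassium sulfate — only bone meal, calcium nitrate. The phosphorus (P₂O₅) and nitrogen requirements are met with equality.
So bone meal = 1.7 kg, calcium nitrate = 0.2133 kg.
Cost = 0.67·1.7 + 0.59·0.2133 = 1.2648.

$1.26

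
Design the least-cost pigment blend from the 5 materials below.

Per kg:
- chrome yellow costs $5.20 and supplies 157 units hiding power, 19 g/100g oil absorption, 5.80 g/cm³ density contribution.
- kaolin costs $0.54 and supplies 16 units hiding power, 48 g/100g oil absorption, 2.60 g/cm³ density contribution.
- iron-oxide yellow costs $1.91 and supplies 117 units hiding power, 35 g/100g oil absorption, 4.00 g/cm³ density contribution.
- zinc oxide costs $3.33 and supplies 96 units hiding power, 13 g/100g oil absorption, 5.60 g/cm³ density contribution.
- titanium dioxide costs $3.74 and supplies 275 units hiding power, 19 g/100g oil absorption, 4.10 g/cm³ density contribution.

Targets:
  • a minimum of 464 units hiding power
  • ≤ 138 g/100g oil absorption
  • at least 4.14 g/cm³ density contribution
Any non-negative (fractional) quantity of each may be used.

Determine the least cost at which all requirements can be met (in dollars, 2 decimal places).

This is a linear program. Let x1 = kg of chrome yellow, x2 = kg of kaolin, x3 = kg of iron-oxide yellow, x4 = kg of zinc oxide, x5 = kg of titanium dioxide.
Minimise 5.2x1 + 0.54x2 + 1.91x3 + 3.33x4 + 3.74x5 with:
  157x1 + 16x2 + 117x3 + 96x4 + 275x5 ≥ 464   (hiding power)
  19x1 + 48x2 + 35x3 + 13x4 + 19x5 ≤ 138   (oil absorption)
  5.8x1 + 2.6x2 + 4x3 + 5.6x4 + 4.1x5 ≥ 4.14   (density contribution)
  x1, x2, x3, x4, x5 ≥ 0.
The optimal basis is {titanium dioxide}; chrome yellow, kaolin, iron-oxide yellow, zinc oxide drop out. There the hiding power constraint is tight.
Solving gives x5 = 1.687.
Total cost: 3.74·1.687 = 6.3094.

$6.31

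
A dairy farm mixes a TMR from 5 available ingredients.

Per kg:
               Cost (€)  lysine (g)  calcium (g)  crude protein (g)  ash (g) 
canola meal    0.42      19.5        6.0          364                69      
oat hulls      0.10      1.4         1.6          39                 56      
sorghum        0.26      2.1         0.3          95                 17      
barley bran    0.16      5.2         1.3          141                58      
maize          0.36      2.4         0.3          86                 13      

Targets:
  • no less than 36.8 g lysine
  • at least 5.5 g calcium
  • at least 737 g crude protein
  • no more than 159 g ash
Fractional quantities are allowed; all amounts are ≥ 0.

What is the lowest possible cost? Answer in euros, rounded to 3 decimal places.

This is a linear program. Let x1 = kg of canola meal, x2 = kg of oat hulls, x3 = kg of sorghum, x4 = kg of barley bran, x5 = kg of maize.
Minimize 0.42x1 + 0.1x2 + 0.26x3 + 0.16x4 + 0.36x5 subject to:
  19.5x1 + 1.4x2 + 2.1x3 + 5.2x4 + 2.4x5 ≥ 36.8   (lysine)
  6x1 + 1.6x2 + 0.3x3 + 1.3x4 + 0.3x5 ≥ 5.5   (calcium)
  364x1 + 39x2 + 95x3 + 141x4 + 86x5 ≥ 737   (crude protein)
  69x1 + 56x2 + 17x3 + 58x4 + 13x5 ≤ 159   (ash)
  x1, x2, x3, x4, x5 ≥ 0.
The optimal basis is {canola meal, barley bran}; oat hulls, sorghum, maize drop out. Binding constraints: crude protein and ash.
Solving gives x1 = 1.786, x4 = 0.617.
Total cost: 0.42·1.786 + 0.16·0.617 = 0.84884.

€0.849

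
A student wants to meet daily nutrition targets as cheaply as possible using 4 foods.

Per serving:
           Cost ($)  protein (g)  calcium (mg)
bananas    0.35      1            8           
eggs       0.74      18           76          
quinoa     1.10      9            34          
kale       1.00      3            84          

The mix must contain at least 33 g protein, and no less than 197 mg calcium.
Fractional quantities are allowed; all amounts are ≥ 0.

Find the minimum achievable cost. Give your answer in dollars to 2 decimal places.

$1.92

Let x1 = servings of bananas, x2 = servings of eggs, x3 = servings of quinoa, x4 = servings of kale.
min 0.35x1 + 0.74x2 + 1.1x3 + 1x4 s.t.:
  1x1 + 18x2 + 9x3 + 3x4 ≥ 33   (protein)
  8x1 + 76x2 + 34x3 + 84x4 ≥ 197   (calcium)
  x1, x2, x3, x4 ≥ 0.
The minimum-cost mix takes nothing from bananas, quinoa, kale — only eggs. The calcium requirement is met with equality.
That vertex is x2 = 2.592.
Total cost: 0.74·2.592 = 1.9181.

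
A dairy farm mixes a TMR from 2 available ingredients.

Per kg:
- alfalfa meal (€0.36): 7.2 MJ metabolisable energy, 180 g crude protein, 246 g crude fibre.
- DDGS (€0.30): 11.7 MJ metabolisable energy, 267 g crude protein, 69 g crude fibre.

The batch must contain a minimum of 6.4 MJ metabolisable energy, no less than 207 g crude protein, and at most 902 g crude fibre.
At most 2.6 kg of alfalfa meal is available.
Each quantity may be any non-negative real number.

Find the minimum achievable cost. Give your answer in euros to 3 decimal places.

This is a linear program. Let x1 = kg of alfalfa meal, x2 = kg of DDGS.
min 0.36x1 + 0.3x2 with:
  7.2x1 + 11.7x2 ≥ 6.4   (metabolisable energy)
  180x1 + 267x2 ≥ 207   (crude protein)
  246x1 + 69x2 ≤ 902   (crude fibre)
  x1 ≤ 2.6
  x1, x2 ≥ 0.
The cheapest feasible vertex uses only DDGS; alfalfa meal is not used. The crude protein requirement is met with equality.
So DDGS = 0.7753 kg.
Objective = 0.3·0.7753 = 0.23259.

€0.233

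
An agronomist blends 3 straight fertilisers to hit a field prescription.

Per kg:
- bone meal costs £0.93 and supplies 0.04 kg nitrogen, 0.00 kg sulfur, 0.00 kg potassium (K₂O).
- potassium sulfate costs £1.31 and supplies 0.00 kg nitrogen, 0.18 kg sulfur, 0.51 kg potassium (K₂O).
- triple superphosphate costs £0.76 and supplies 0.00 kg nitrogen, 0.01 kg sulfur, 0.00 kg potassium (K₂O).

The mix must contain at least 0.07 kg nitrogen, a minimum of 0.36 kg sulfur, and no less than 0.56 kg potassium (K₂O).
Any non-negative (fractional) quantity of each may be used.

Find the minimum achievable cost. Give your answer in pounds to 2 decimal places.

£4.25

Let x1 = kg of bone meal, x2 = kg of potassium sulfate, x3 = kg of triple superphosphate.
Minimize 0.93x1 + 1.31x2 + 0.76x3 with:
  0.04x1 ≥ 0.07   (nitrogen)
  0.18x2 + 0.01x3 ≥ 0.36   (sulfur)
  0.51x2 ≥ 0.56   (potassium (K₂O))
  x1, x2, x3 ≥ 0.
The optimal basis is {bone meal, potassium sulfate}; triple superphosphate drops out. The nitrogen and sulfur requirements are met with equality.
So bone meal = 1.75 kg, potassium sulfate = 2 kg.
Total cost: 0.93·1.75 + 1.31·2 = 4.2475.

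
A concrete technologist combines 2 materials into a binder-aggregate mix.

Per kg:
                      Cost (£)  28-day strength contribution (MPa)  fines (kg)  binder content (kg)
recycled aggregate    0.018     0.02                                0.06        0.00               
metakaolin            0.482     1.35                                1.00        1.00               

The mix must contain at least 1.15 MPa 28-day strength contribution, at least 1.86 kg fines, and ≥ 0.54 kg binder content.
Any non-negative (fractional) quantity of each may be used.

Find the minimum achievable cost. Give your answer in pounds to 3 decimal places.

£0.656

Set it up as a linear program. Let x1 = kg of recycled aggregate, x2 = kg of metakaolin.
min 0.018x1 + 0.482x2 s.t.:
  0.02x1 + 1.35x2 ≥ 1.15   (28-day strength contribution)
  0.06x1 + 1x2 ≥ 1.86   (fines)
  1x2 ≥ 0.54   (binder content)
  x1, x2 ≥ 0.
Both inputs are positive at the optimum. The fines and binder content requirements are met with equality.
That vertex is x1 = 22, x2 = 0.54.
Cost = 0.018·22 + 0.482·0.54 = 0.65628.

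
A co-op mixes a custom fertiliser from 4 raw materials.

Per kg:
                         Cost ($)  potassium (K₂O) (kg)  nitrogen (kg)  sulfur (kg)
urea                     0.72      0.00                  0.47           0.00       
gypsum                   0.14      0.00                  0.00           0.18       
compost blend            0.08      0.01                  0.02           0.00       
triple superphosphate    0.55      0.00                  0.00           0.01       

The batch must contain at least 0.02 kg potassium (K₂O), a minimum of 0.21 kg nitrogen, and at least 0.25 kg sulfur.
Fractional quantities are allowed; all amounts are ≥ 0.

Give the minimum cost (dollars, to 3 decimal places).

$0.615

Let x1 = kg of urea, x2 = kg of gypsum, x3 = kg of compost blend, x4 = kg of triple superphosphate.
Minimize 0.72x1 + 0.14x2 + 0.08x3 + 0.55x4 s.t.:
  0.01x3 ≥ 0.02   (potassium (K₂O))
  0.47x1 + 0.02x3 ≥ 0.21   (nitrogen)
  0.18x2 + 0.01x4 ≥ 0.25   (sulfur)
  x1, x2, x3, x4 ≥ 0.
The minimum-cost mix takes nothing from triple superphosphate — only urea, gypsum, compost blend. Binding constraints: potassium (K₂O), nitrogen, sulfur.
Optimal quantities: urea = 0.3617 kg, gypsum = 1.389 kg, compost blend = 2 kg.
Total cost: 0.72·0.3617 + 0.14·1.389 + 0.08·2 = 0.61488.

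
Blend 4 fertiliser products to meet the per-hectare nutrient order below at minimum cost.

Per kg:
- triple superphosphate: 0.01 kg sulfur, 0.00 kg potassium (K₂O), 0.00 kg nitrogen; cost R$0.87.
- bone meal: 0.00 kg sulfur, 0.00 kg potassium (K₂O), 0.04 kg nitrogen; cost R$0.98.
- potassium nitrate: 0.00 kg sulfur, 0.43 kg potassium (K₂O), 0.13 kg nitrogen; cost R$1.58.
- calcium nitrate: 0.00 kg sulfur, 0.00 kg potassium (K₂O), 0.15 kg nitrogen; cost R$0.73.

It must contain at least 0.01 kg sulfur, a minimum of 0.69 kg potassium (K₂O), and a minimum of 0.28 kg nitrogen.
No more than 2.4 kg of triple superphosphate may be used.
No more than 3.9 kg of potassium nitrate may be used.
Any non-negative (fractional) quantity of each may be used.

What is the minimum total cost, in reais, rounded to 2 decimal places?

Let x1 = kg of triple superphosphate, x2 = kg of bone meal, x3 = kg of potassium nitrate, x4 = kg of calcium nitrate.
min 0.87x1 + 0.98x2 + 1.58x3 + 0.73x4 s.t.:
  0.01x1 ≥ 0.01   (sulfur)
  0.43x3 ≥ 0.69   (potassium (K₂O))
  0.04x2 + 0.13x3 + 0.15x4 ≥ 0.28   (nitrogen)
  x1 ≤ 2.4
  x3 ≤ 3.9
  x1, x2, x3, x4 ≥ 0.
The optimal basis is {triple superphosphate, potassium nitrate, calcium nitrate}; bone meal drops out. Binding constraints: sulfur, potassium (K₂O), nitrogen.
Optimal quantities: triple superphosphate = 1 kg, potassium nitrate = 1.605 kg, calcium nitrate = 0.476 kg.
Hence cost = 0.87·1 + 1.58·1.605 + 0.73·0.476 = R$3.7534.

R$3.75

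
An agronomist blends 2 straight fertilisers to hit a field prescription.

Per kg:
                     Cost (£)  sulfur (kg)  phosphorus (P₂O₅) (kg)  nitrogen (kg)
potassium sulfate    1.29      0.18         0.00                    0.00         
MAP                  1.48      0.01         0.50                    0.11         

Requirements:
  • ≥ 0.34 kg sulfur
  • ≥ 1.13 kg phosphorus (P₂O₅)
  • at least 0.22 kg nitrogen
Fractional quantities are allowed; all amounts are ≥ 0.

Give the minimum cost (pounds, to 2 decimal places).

£5.62

Set it up as a linear program. Let x1 = kg of potassium sulfate, x2 = kg of MAP.
Minimise 1.29x1 + 1.48x2 s.t.:
  0.18x1 + 0.01x2 ≥ 0.34   (sulfur)
  0.5x2 ≥ 1.13   (phosphorus (P₂O₅))
  0.11x2 ≥ 0.22   (nitrogen)
  x1, x2 ≥ 0.
Both inputs are positive at the optimum. Binding constraints: sulfur and phosphorus (P₂O₅).
That vertex is x1 = 1.763, x2 = 2.26.
Total cost: 1.29·1.763 + 1.48·2.26 = 5.6191.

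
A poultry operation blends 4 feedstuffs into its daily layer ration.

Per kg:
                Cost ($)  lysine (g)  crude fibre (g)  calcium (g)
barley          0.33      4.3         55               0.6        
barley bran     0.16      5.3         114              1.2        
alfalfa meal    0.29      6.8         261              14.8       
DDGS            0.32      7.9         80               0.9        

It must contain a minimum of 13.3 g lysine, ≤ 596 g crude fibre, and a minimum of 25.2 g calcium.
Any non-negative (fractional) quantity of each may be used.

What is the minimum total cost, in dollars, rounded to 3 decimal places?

$0.543

Set it up as a linear program. Let x1 = kg of barley, x2 = kg of barley bran, x3 = kg of alfalfa meal, x4 = kg of DDGS.
min 0.33x1 + 0.16x2 + 0.29x3 + 0.32x4 with:
  4.3x1 + 5.3x2 + 6.8x3 + 7.9x4 ≥ 13.3   (lysine)
  55x1 + 114x2 + 261x3 + 80x4 ≤ 596   (crude fibre)
  0.6x1 + 1.2x2 + 14.8x3 + 0.9x4 ≥ 25.2   (calcium)
  x1, x2, x3, x4 ≥ 0.
The optimal basis is {barley bran, alfalfa meal}; barley, DDGS drop out. Binding constraints: lysine and calcium.
That vertex is x2 = 0.3625, x3 = 1.673.
Total cost: 0.16·0.3625 + 0.29·1.673 = 0.54317.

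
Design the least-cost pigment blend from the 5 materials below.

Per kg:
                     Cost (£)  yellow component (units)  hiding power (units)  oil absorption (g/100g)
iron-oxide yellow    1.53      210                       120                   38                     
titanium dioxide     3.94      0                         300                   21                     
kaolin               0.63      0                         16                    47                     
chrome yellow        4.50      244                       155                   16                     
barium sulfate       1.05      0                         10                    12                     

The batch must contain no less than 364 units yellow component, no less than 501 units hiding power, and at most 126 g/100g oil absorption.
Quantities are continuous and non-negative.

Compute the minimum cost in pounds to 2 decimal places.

£6.44

Let x1 = kg of iron-oxide yellow, x2 = kg of titanium dioxide, x3 = kg of kaolin, x4 = kg of chrome yellow, x5 = kg of barium sulfate.
min 1.53x1 + 3.94x2 + 0.63x3 + 4.5x4 + 1.05x5 s.t.:
  210x1 + 244x4 ≥ 364   (yellow component)
  120x1 + 300x2 + 16x3 + 155x4 + 10x5 ≥ 501   (hiding power)
  38x1 + 21x2 + 47x3 + 16x4 + 12x5 ≤ 126   (oil absorption)
  x1, x2, x3, x4, x5 ≥ 0.
At the optimum only iron-oxide yellow, titanium dioxide are positive (kaolin, chrome yellow, barium sulfate = 0). Binding constraints: hiding power and oil absorption.
Optimal quantities: iron-oxide yellow = 3.072 kg, titanium dioxide = 0.4412 kg.
Objective = 1.53·3.072 + 3.94·0.4412 = 6.4385.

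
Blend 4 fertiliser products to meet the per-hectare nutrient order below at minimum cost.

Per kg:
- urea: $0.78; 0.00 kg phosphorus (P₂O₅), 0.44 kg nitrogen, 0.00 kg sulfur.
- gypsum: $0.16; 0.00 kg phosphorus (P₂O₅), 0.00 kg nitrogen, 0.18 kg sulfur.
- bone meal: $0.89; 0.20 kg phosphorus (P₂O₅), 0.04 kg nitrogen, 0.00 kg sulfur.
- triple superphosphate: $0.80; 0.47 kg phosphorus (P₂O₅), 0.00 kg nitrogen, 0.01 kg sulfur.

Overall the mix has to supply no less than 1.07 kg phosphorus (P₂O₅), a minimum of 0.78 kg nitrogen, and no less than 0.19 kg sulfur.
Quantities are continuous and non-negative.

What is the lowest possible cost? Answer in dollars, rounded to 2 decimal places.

Let x1 = kg of urea, x2 = kg of gypsum, x3 = kg of bone meal, x4 = kg of triple superphosphate.
Minimise 0.78x1 + 0.16x2 + 0.89x3 + 0.8x4 subject to:
  0.2x3 + 0.47x4 ≥ 1.07   (phosphorus (P₂O₅))
  0.44x1 + 0.04x3 ≥ 0.78   (nitrogen)
  0.18x2 + 0.01x4 ≥ 0.19   (sulfur)
  x1, x2, x3, x4 ≥ 0.
At the optimum only urea, gypsum, triple superphosphate are positive (bone meal = 0). Binding constraints: phosphorus (P₂O₅), nitrogen, sulfur.
That vertex is x1 = 1.773, x2 = 0.9291, x4 = 2.277.
Total cost: 0.78·1.773 + 0.16·0.9291 + 0.8·2.277 = 3.3532.

$3.35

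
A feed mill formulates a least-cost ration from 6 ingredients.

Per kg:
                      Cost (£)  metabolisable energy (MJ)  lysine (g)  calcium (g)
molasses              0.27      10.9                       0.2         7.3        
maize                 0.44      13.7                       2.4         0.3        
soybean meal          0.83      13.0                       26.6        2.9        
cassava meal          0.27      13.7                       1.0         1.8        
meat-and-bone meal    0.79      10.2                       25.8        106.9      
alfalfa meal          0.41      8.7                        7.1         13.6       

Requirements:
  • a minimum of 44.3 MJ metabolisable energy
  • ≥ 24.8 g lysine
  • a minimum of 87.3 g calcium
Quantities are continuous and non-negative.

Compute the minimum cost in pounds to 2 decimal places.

£1.38

Let x1 = kg of molasses, x2 = kg of maize, x3 = kg of soybean meal, x4 = kg of cassava meal, x5 = kg of meat-and-bone meal, x6 = kg of alfalfa meal.
min 0.27x1 + 0.44x2 + 0.83x3 + 0.27x4 + 0.79x5 + 0.41x6 s.t.:
  10.9x1 + 13.7x2 + 13x3 + 13.7x4 + 10.2x5 + 8.7x6 ≥ 44.3   (metabolisable energy)
  0.2x1 + 2.4x2 + 26.6x3 + 1x4 + 25.8x5 + 7.1x6 ≥ 24.8   (lysine)
  7.3x1 + 0.3x2 + 2.9x3 + 1.8x4 + 106.9x5 + 13.6x6 ≥ 87.3   (calcium)
  x1, x2, x3, x4, x5, x6 ≥ 0.
The minimum-cost mix takes nothing from molasses, maize, alfalfa meal — only soybean meal, cassava meal, meat-and-bone meal. There the metabolisable energy, lysine, calcium constraints are tight.
Optimal quantities: soybean meal = 0.08777 kg, cassava meal = 2.576 kg, meat-and-bone meal = 0.7709 kg.
Total cost: 0.83·0.08777 + 0.27·2.576 + 0.79·0.7709 = 1.3774.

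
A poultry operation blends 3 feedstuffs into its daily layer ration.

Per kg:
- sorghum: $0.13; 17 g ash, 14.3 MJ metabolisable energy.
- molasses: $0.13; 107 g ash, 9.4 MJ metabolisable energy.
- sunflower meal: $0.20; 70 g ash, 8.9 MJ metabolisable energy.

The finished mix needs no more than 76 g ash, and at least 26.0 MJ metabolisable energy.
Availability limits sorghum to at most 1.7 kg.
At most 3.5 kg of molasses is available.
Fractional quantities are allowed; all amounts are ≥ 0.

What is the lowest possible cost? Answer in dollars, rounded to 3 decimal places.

Set it up as a linear program. Let x1 = kg of sorghum, x2 = kg of molasses, x3 = kg of sunflower meal.
Minimise 0.13x1 + 0.13x2 + 0.2x3 with:
  17x1 + 107x2 + 70x3 ≤ 76   (ash)
  14.3x1 + 9.4x2 + 8.9x3 ≥ 26   (metabolisable energy)
  x1 ≤ 1.7
  x2 ≤ 3.5
  x1, x2, x3 ≥ 0.
The minimum-cost mix takes nothing from sunflower meal — only sorghum, molasses. There the metabolisable energy and the sorghum cap constraints are tight.
That vertex is x1 = 1.7, x2 = 0.1798.
Cost = 0.13·1.7 + 0.13·0.1798 = 0.24437.

$0.244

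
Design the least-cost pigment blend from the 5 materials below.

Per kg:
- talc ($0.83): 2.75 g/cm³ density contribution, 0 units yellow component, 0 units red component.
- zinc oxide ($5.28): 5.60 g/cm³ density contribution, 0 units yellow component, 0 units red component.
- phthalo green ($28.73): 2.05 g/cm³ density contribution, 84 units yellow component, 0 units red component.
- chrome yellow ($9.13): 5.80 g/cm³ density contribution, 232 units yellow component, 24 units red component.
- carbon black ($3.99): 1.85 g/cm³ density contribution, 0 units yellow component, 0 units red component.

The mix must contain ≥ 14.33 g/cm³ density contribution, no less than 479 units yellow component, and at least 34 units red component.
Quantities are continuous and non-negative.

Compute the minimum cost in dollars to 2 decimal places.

$19.56

Treat it as an LP. Let x1 = kg of talc, x2 = kg of zinc oxide, x3 = kg of phthalo green, x4 = kg of chrome yellow, x5 = kg of carbon black.
Minimize 0.83x1 + 5.28x2 + 28.73x3 + 9.13x4 + 3.99x5 subject to:
  2.75x1 + 5.6x2 + 2.05x3 + 5.8x4 + 1.85x5 ≥ 14.33   (density contribution)
  84x3 + 232x4 ≥ 479   (yellow component)
  24x4 ≥ 34   (red component)
  x1, x2, x3, x4, x5 ≥ 0.
The optimal basis is {talc, chrome yellow}; zinc oxide, phthalo green, carbon black drop out. Binding constraints: density contribution and yellow component.
So talc = 0.8564 kg, chrome yellow = 2.065 kg.
Cost = 0.83·0.8564 + 9.13·2.065 = 19.5643.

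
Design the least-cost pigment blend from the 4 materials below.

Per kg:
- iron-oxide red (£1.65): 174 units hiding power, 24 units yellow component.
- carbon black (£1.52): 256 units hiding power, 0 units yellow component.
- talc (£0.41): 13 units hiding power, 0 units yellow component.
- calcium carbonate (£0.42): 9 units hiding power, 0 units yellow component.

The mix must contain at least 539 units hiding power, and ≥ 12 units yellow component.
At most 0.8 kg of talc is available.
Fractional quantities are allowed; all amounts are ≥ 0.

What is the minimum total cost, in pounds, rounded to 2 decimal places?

Treat it as an LP. Let x1 = kg of iron-oxide red, x2 = kg of carbon black, x3 = kg of talc, x4 = kg of calcium carbonate.
Minimize 1.65x1 + 1.52x2 + 0.41x3 + 0.42x4 with:
  174x1 + 256x2 + 13x3 + 9x4 ≥ 539   (hiding power)
  24x1 ≥ 12   (yellow component)
  x3 ≤ 0.8
  x1, x2, x3, x4 ≥ 0.
The optimal basis is {iron-oxide red, carbon black}; talc, calcium carbonate drop out. There the hiding power and yellow component constraints are tight.
So iron-oxide red = 0.5 kg, carbon black = 1.766 kg.
Total cost: 1.65·0.5 + 1.52·1.766 = 3.5093.

£3.51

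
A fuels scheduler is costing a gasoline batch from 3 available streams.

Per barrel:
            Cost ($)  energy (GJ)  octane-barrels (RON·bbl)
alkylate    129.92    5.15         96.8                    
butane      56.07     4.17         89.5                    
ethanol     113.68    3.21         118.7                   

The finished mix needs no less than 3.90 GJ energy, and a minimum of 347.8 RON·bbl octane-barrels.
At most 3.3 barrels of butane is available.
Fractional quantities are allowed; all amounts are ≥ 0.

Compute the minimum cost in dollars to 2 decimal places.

This is a linear program. Let x1 = barrels of alkylate, x2 = barrels of butane, x3 = barrels of ethanol.
Minimize 129.92x1 + 56.07x2 + 113.68x3 s.t.:
  5.15x1 + 4.17x2 + 3.21x3 ≥ 3.9   (energy)
  96.8x1 + 89.5x2 + 118.7x3 ≥ 347.8   (octane-barrels)
  x2 ≤ 3.3
  x1, x2, x3 ≥ 0.
The cheapest feasible vertex uses only butane, ethanol; alkylate is not used. Binding constraints: octane-barrels and the butane cap.
That vertex is x2 = 3.3, x3 = 0.44187.
Objective = 56.07·3.3 + 113.68·0.44187 = 235.2628.

$235.26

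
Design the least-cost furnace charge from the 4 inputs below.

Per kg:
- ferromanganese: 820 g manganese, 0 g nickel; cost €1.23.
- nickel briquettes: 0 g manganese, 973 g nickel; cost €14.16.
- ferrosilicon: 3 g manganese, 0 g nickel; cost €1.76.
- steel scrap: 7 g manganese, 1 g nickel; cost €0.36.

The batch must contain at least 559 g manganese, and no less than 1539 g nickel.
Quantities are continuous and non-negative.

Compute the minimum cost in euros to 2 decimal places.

Treat it as an LP. Let x1 = kg of ferromanganese, x2 = kg of nickel briquettes, x3 = kg of ferrosilicon, x4 = kg of steel scrap.
Minimise 1.23x1 + 14.16x2 + 1.76x3 + 0.36x4 s.t.:
  820x1 + 3x3 + 7x4 ≥ 559   (manganese)
  973x2 + 1x4 ≥ 1539   (nickel)
  x1, x2, x3, x4 ≥ 0.
The optimal basis is {ferromanganese, nickel briquettes}; ferrosilicon, steel scrap drop out. There the manganese and nickel constraints are tight.
Optimal quantities: ferromanganese = 0.6817 kg, nickel briquettes = 1.582 kg.
Objective = 1.23·0.6817 + 14.16·1.582 = 23.2396.

€23.24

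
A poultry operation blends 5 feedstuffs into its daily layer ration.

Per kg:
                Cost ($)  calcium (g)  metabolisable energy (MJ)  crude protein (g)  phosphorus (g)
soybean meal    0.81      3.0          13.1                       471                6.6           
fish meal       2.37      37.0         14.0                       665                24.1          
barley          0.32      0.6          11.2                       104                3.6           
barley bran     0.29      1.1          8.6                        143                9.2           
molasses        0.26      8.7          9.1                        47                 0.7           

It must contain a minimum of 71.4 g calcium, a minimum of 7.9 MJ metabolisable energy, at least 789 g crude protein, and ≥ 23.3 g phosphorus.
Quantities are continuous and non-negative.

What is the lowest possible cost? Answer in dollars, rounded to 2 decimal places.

$2.84

Set it up as a linear program. Let x1 = kg of soybean meal, x2 = kg of fish meal, x3 = kg of barley, x4 = kg of barley bran, x5 = kg of molasses.
Minimise 0.81x1 + 2.37x2 + 0.32x3 + 0.29x4 + 0.26x5 with:
  3x1 + 37x2 + 0.6x3 + 1.1x4 + 8.7x5 ≥ 71.4   (calcium)
  13.1x1 + 14x2 + 11.2x3 + 8.6x4 + 9.1x5 ≥ 7.9   (metabolisable energy)
  471x1 + 665x2 + 104x3 + 143x4 + 47x5 ≥ 789   (crude protein)
  6.6x1 + 24.1x2 + 3.6x3 + 9.2x4 + 0.7x5 ≥ 23.3   (phosphorus)
  x1, x2, x3, x4, x5 ≥ 0.
The minimum-cost mix takes nothing from fish meal, barley — only soybean meal, barley bran, molasses. There the calcium, crude protein, phosphorus constraints are tight.
So soybean meal = 0.3876 kg, barley bran = 1.656 kg, molasses = 7.864 kg.
Objective = 0.81·0.3876 + 0.29·1.656 + 0.26·7.864 = 2.8388.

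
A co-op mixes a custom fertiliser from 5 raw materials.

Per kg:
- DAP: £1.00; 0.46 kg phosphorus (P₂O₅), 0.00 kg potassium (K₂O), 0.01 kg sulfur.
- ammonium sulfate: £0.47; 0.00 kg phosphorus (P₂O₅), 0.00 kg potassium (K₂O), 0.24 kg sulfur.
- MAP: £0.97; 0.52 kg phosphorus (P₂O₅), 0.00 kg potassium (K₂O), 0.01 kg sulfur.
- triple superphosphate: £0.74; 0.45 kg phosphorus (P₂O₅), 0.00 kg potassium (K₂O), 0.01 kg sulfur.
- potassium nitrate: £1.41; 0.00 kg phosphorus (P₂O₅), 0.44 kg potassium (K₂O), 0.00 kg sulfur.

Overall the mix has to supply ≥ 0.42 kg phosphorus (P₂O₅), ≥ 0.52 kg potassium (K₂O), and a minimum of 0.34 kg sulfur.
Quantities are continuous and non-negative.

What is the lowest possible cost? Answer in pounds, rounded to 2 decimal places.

This is a linear program. Let x1 = kg of DAP, x2 = kg of ammonium sulfate, x3 = kg of MAP, x4 = kg of triple superphosphate, x5 = kg of potassium nitrate.
Minimize 1x1 + 0.47x2 + 0.97x3 + 0.74x4 + 1.41x5 s.t.:
  0.46x1 + 0.52x3 + 0.45x4 ≥ 0.42   (phosphorus (P₂O₅))
  0.44x5 ≥ 0.52   (potassium (K₂O))
  0.01x1 + 0.24x2 + 0.01x3 + 0.01x4 ≥ 0.34   (sulfur)
  x1, x2, x3, x4, x5 ≥ 0.
The optimal basis is {ammonium sulfate, triple superphosphate, potassium nitrate}; DAP, MAP drop out. Binding constraints: phosphorus (P₂O₅), potassium (K₂O), sulfur.
That vertex is x2 = 1.378, x4 = 0.9333, x5 = 1.182.
Total cost: 0.47·1.378 + 0.74·0.9333 + 1.41·1.182 = 3.0049.

£3.00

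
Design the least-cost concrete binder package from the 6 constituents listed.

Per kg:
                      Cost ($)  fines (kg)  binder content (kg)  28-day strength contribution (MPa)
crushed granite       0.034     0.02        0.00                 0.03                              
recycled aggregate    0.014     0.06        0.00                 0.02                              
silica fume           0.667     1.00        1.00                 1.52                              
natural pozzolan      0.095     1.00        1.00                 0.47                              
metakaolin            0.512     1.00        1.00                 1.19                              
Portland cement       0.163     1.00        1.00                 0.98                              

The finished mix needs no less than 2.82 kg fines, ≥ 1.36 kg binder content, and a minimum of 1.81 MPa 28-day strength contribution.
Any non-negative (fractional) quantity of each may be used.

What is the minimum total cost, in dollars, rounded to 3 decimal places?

$0.333

Set it up as a linear program. Let x1 = kg of crushed granite, x2 = kg of recycled aggregate, x3 = kg of silica fume, x4 = kg of natural pozzolan, x5 = kg of metakaolin, x6 = kg of Portland cement.
Minimise 0.034x1 + 0.014x2 + 0.667x3 + 0.095x4 + 0.512x5 + 0.163x6 with:
  0.02x1 + 0.06x2 + 1x3 + 1x4 + 1x5 + 1x6 ≥ 2.82   (fines)
  1x3 + 1x4 + 1x5 + 1x6 ≥ 1.36   (binder content)
  0.03x1 + 0.02x2 + 1.52x3 + 0.47x4 + 1.19x5 + 0.98x6 ≥ 1.81   (28-day strength contribution)
  x1, x2, x3, x4, x5, x6 ≥ 0.
The minimum-cost mix takes nothing from crushed granite, recycled aggregate, silica fume, metakaolin — only natural pozzolan, Portland cement. Binding constraints: fines and 28-day strength contribution.
Solving gives x4 = 1.87, x6 = 0.9502.
Hence cost = 0.095·1.87 + 0.163·0.9502 = $0.33253.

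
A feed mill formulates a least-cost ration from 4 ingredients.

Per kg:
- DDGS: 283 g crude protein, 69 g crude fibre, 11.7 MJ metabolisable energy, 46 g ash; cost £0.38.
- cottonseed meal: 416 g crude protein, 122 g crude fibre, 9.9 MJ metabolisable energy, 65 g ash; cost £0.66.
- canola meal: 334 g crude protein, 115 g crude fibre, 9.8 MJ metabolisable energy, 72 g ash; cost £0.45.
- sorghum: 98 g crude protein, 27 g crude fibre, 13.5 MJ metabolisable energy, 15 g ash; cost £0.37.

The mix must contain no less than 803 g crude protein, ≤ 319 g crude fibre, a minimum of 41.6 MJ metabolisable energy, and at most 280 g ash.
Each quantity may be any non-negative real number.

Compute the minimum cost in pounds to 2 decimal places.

Let x1 = kg of DDGS, x2 = kg of cottonseed meal, x3 = kg of canola meal, x4 = kg of sorghum.
Minimize 0.38x1 + 0.66x2 + 0.45x3 + 0.37x4 s.t.:
  283x1 + 416x2 + 334x3 + 98x4 ≥ 803   (crude protein)
  69x1 + 122x2 + 115x3 + 27x4 ≤ 319   (crude fibre)
  11.7x1 + 9.9x2 + 9.8x3 + 13.5x4 ≥ 41.6   (metabolisable energy)
  46x1 + 65x2 + 72x3 + 15x4 ≤ 280   (ash)
  x1, x2, x3, x4 ≥ 0.
The cheapest feasible vertex uses only DDGS, sorghum; cottonseed meal, canola meal are not used. The crude protein and metabolisable energy requirements are met with equality.
Solving gives x1 = 2.53, x4 = 0.8892.
Cost = 0.38·2.53 + 0.37·0.8892 = 1.2904.

£1.29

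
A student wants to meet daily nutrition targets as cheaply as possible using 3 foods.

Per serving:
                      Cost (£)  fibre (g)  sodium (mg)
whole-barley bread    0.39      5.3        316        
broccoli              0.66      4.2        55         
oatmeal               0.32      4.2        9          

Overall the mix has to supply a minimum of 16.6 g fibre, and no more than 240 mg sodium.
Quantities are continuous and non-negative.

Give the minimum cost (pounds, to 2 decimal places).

Treat it as an LP. Let x1 = servings of whole-barley bread, x2 = servings of broccoli, x3 = servings of oatmeal.
Minimize 0.39x1 + 0.66x2 + 0.32x3 s.t.:
  5.3x1 + 4.2x2 + 4.2x3 ≥ 16.6   (fibre)
  316x1 + 55x2 + 9x3 ≤ 240   (sodium)
  x1, x2, x3 ≥ 0.
The cheapest feasible vertex uses only whole-barley bread, oatmeal; broccoli is not used. Binding constraints: fibre and sodium.
Solving gives x1 = 0.671, x3 = 3.106.
Total cost: 0.39·0.671 + 0.32·3.106 = 1.2556.

£1.26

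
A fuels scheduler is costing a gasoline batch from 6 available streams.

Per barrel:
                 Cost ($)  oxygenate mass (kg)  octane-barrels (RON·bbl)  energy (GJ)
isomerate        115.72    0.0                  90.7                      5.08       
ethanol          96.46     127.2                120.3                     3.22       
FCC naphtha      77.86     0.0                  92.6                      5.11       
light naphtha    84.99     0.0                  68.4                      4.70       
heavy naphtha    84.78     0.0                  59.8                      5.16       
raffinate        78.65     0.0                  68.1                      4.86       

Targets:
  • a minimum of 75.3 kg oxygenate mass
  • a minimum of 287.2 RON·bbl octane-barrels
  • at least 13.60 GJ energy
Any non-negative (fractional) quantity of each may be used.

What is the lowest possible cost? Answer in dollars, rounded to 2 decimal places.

$238.40

Let x1 = barrels of isomerate, x2 = barrels of ethanol, x3 = barrels of FCC naphtha, x4 = barrels of light naphtha, x5 = barrels of heavy naphtha, x6 = barrels of raffinate.
Minimize 115.72x1 + 96.46x2 + 77.86x3 + 84.99x4 + 84.78x5 + 78.65x6 s.t.:
  127.2x2 ≥ 75.3   (oxygenate mass)
  90.7x1 + 120.3x2 + 92.6x3 + 68.4x4 + 59.8x5 + 68.1x6 ≥ 287.2   (octane-barrels)
  5.08x1 + 3.22x2 + 5.11x3 + 4.7x4 + 5.16x5 + 4.86x6 ≥ 13.6   (energy)
  x1, x2, x3, x4, x5, x6 ≥ 0.
The optimal basis is {ethanol, FCC naphtha}; isomerate, light naphtha, heavy naphtha, raffinate drop out. There the octane-barrels and energy constraints are tight.
That vertex is x2 = 0.6578, x3 = 2.247.
Cost = 96.46·0.6578 + 77.86·2.247 = 238.4028.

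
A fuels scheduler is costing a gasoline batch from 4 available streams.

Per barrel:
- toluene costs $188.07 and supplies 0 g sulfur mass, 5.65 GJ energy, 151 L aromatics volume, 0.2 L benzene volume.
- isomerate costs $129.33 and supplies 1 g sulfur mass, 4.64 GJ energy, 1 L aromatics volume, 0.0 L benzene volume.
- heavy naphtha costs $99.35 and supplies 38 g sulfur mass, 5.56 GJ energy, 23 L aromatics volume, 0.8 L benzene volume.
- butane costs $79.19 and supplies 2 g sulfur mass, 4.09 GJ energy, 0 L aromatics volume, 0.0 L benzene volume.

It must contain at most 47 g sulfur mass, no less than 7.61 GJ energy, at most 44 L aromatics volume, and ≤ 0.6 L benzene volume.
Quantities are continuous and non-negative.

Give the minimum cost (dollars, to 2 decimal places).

Let x1 = barrels of toluene, x2 = barrels of isomerate, x3 = barrels of heavy naphtha, x4 = barrels of butane.
Minimize 188.07x1 + 129.33x2 + 99.35x3 + 79.19x4 s.t.:
  1x2 + 38x3 + 2x4 ≤ 47   (sulfur mass)
  5.65x1 + 4.64x2 + 5.56x3 + 4.09x4 ≥ 7.61   (energy)
  151x1 + 1x2 + 23x3 ≤ 44   (aromatics volume)
  0.2x1 + 0.8x3 ≤ 0.6   (benzene volume)
  x1, x2, x3, x4 ≥ 0.
The optimal basis is {heavy naphtha, butane}; toluene, isomerate drop out. The energy and benzene volume requirements are met with equality.
Solving gives x3 = 0.75, x4 = 0.8411.
Objective = 99.35·0.75 + 79.19·0.8411 = 141.1192.

$141.12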